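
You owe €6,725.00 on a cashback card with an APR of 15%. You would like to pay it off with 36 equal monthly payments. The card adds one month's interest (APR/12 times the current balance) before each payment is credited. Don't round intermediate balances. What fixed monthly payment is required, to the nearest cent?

€233.12

Monthly rate r = 15%/12 = 1.25% = 0.0125.
Level-payment amortization: P = B₀·r / (1 − (1+r)^(−n)) = 6725.00·0.0125 / (1 − 1.0125^(−36)).
Denominator 1 − (1+r)^(−36) = 0.360590842.
P = 84.0625 / 0.360590842 ≈ 233.12.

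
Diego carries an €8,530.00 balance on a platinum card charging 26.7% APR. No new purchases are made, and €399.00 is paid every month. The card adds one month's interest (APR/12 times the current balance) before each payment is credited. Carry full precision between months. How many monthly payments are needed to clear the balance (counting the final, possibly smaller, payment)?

Monthly rate r = 26.7%/12 = 2.225% = 0.02225.
Recurrence: B ← B·(1+r) − €399.00.
Month 1: interest €189.79; balance after payment €8,320.79.
Month 2: interest €185.14; balance after payment €8,106.93.
Closed form: n = −ln(1 − rB₀/P)/ln(1+r) = −ln(0.52433)/ln(1.02225) ≈ 29.339, so the balance reaches zero during payment 30.

30 months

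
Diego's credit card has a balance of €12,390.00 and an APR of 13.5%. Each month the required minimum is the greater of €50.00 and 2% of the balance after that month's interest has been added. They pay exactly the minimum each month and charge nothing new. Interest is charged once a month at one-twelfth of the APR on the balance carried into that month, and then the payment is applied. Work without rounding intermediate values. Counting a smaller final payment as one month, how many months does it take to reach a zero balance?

252 months

Monthly rate r = 13.5%/12 = 1.125% = 0.01125.
While 2% of the post-interest balance exceeds €50.00, each month B ← (B·(1+r))·(1 − 0.02), i.e. B shrinks by the factor (1+r)·0.98 = 0.99102.
This holds for months 1–179. Entering month 180 the balance is €2,467.27; 2% of the post-interest balance is now below €50.00, so the flat €50.00 minimum applies from here.
From month 180 a fixed €50.00 at rate r clears €2,467.27 in 73 more payments. Total: 179 + 73 = 252 months.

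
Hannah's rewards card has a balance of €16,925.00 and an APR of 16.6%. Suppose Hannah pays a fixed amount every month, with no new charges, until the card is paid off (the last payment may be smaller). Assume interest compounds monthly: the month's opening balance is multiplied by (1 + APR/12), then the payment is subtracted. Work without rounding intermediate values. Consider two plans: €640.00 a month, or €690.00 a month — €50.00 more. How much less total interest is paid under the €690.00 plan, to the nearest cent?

Monthly rate r = 16.6%/12 = 1.38333% = 0.0138333.
At €640.00/mo: n = ⌈−ln(1 − rB₀/P)/ln(1+r)⌉ = 34 payments (last €96.61); total interest = total paid − €16,925.00 = €4,291.61.
At €690.00/mo: 31 payments (last €117.50); total interest €3,892.50.
Interest saved = €4,291.61 − €3,892.50 = €399.11.

€399.11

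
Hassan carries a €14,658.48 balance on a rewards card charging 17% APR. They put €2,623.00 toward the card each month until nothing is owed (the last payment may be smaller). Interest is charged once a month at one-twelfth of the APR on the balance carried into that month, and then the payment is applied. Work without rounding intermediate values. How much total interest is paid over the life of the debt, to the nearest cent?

Monthly rate r = 17%/12 = 1.41667% = 0.0141667.
Payoff takes n = ⌈−ln(1 − rB₀/P)/ln(1+r)⌉ = ⌈5.863⌉ = 6 payments; the last is €2,266.39.
Total paid = 5·€2,623.00 + €2,266.39 = €15,381.39.
Total interest = total paid − principal = €15,381.39 − €14,658.48 = €722.91.

€722.91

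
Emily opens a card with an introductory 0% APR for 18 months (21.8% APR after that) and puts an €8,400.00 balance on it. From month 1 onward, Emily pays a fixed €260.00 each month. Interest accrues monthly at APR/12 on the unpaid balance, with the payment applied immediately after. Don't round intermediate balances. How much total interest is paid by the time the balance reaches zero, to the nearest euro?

€627

Promo months 1–18 at r₀ = 0%/12 = 0; months 19+ at r₁ = 21.8%/12 = 0.0181667.
After month 18 (no interest yet): B = €8,400.00 − 18·€260.00 = €3,720.00.
Then at r₁ with €260.00/mo: n₂ = −ln(1 − r₁·B/P)/ln(1+r₁) ≈ 16.72 → 17 more payments.
Total paid = 34·€260.00 + €187.39 = €9,027.39; interest = €9,027.39 − €8,400.00 = €627.39.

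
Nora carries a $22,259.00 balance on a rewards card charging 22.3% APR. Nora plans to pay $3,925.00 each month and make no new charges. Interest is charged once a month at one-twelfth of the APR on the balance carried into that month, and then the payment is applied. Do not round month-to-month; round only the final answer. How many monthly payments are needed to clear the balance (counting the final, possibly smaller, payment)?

7 months

Monthly rate r = 22.3%/12 = 1.85833% = 0.0185833.
Recurrence: B ← B·(1+r) − $3,925.00.
Month 1: interest $413.65; balance after payment $18,747.65.
Month 2: interest $348.39; balance after payment $15,171.04.
Closed form: n = −ln(1 − rB₀/P)/ln(1+r) = −ln(0.89461)/ln(1.01858) ≈ 6.048, so the balance reaches zero during payment 7.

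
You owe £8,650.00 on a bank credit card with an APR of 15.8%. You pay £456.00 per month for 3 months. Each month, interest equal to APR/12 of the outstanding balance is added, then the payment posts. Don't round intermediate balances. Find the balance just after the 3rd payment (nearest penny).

Monthly rate r = 15.8%/12 = 1.31667% = 0.0131667.
Each month: B ← B·(1+r) − £456.00.
Month 1: interest £113.89; balance after payment £8,307.89.
Month 2: interest £109.39; balance after payment £7,961.28.
Month 3: interest £104.82; balance after payment £7,610.10.

£7,610.10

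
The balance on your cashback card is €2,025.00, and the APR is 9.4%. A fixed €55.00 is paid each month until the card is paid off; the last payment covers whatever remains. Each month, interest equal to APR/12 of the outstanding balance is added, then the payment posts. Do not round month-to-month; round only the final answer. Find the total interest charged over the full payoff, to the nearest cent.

€373.40

Monthly rate r = 9.4%/12 = 0.783333% = 0.00783333.
Payoff takes n = ⌈−ln(1 − rB₀/P)/ln(1+r)⌉ = ⌈43.606⌉ = 44 payments; the last is €33.40.
Total paid = 43·€55.00 + €33.40 = €2,398.40.
Total interest = total paid − principal = €2,398.40 − €2,025.00 = €373.40.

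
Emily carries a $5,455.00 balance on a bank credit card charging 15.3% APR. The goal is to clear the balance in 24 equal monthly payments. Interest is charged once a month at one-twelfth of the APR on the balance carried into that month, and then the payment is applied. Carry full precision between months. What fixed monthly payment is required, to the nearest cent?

Monthly rate r = 15.3%/12 = 1.275% = 0.01275.
Level-payment amortization: P = B₀·r / (1 − (1+r)^(−n)) = 5455.00·0.01275 / (1 − 1.01275^(−24)).
Denominator 1 − (1+r)^(−24) = 0.262187591.
P = 69.5513 / 0.262187591 ≈ 265.27.

$265.27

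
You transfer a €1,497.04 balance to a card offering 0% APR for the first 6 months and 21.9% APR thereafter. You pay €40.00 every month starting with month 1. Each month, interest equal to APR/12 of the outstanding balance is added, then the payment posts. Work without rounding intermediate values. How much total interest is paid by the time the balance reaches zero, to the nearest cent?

Promo months 1–6 at r₀ = 0%/12 = 0; months 7+ at r₁ = 21.9%/12 = 0.01825.
After month 6 (no interest yet): B = €1,497.04 − 6·€40.00 = €1,257.04.
Then at r₁ with €40.00/mo: n₂ = −ln(1 − r₁·B/P)/ln(1+r₁) ≈ 47.12 → 48 more payments.
Total paid = 53·€40.00 + €4.87 = €2,124.87; interest = €2,124.87 − €1,497.04 = €627.83.

€627.83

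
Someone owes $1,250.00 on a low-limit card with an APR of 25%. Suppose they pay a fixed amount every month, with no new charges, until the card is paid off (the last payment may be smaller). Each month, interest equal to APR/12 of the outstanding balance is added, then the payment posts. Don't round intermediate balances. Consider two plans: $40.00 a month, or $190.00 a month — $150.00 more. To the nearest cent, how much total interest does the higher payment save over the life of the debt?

Monthly rate r = 25%/12 = 2.08333% = 0.0208333.
At $40.00/mo: n = ⌈−ln(1 − rB₀/P)/ln(1+r)⌉ = 52 payments (last $2.39); total interest = total paid − $1,250.00 = $792.39.
At $190.00/mo: 8 payments (last $28.60); total interest $108.60.
Interest saved = $792.39 − $108.60 = $683.79.

$683.79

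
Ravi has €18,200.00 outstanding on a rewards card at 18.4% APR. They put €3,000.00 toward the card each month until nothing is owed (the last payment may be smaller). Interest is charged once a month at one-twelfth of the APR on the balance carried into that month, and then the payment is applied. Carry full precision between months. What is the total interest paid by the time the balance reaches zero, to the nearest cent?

€1,054.59

Monthly rate r = 18.4%/12 = 1.53333% = 0.0153333.
Payoff takes n = ⌈−ln(1 − rB₀/P)/ln(1+r)⌉ = ⌈6.416⌉ = 7 payments; the last is €1,254.59.
Total paid = 6·€3,000.00 + €1,254.59 = €19,254.59.
Total interest = total paid − principal = €19,254.59 − €18,200.00 = €1,054.59.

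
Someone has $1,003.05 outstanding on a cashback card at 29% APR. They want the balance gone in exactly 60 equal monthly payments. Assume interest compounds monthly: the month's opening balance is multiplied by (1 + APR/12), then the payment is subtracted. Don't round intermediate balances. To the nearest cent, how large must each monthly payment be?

$31.84

Monthly rate r = 29%/12 = 2.41667% = 0.0241667.
Level-payment amortization: P = B₀·r / (1 − (1+r)^(−n)) = 1003.05·0.0241667 / (1 − 1.02417^(−60)).
Denominator 1 − (1+r)^(−60) = 0.761349807.
P = 24.2404 / 0.761349807 ≈ 31.84.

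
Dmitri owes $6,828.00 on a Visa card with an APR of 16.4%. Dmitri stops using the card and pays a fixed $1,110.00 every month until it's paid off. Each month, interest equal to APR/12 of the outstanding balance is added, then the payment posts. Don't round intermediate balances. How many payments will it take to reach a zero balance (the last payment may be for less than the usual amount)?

7 months

Monthly rate r = 16.4%/12 = 1.36667% = 0.0136667.
Recurrence: B ← B·(1+r) − $1,110.00.
Month 1: interest $93.32; balance after payment $5,811.32.
Month 2: interest $79.42; balance after payment $4,780.74.
Closed form: n = −ln(1 − rB₀/P)/ln(1+r) = −ln(0.91593)/ln(1.01367) ≈ 6.469, so the balance reaches zero during payment 7.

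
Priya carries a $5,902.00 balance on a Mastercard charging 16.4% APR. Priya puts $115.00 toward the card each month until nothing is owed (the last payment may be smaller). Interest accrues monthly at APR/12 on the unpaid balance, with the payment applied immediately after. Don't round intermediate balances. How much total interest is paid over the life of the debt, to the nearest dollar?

Monthly rate r = 16.4%/12 = 1.36667% = 0.0136667.
Payoff takes n = ⌈−ln(1 − rB₀/P)/ln(1+r)⌉ = ⌈89.040⌉ = 90 payments; the last is $4.64.
Total paid = 89·$115.00 + $4.64 = $10,239.64.
Total interest = total paid − principal = $10,239.64 − $5,902.00 = $4,337.64.

$4,338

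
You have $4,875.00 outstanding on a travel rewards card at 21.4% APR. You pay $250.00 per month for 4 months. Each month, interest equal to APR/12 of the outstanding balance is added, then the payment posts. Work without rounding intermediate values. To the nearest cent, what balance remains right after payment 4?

Monthly rate r = 21.4%/12 = 1.78333% = 0.0178333.
Each month: B ← B·(1+r) − $250.00.
Month 1: interest $86.94; balance after payment $4,711.94.
Month 2: interest $84.03; balance after payment $4,545.97.
Month 3: interest $81.07; balance after payment $4,377.04.
Month 4: interest $78.06; balance after payment $4,205.09.

$4,205.09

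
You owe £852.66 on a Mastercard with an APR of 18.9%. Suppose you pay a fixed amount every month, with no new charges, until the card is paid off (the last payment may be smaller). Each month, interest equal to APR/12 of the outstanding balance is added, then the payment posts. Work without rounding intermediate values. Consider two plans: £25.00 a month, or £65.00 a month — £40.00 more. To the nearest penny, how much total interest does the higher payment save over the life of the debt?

Monthly rate r = 18.9%/12 = 1.575% = 0.01575.
At £25.00/mo: n = ⌈−ln(1 − rB₀/P)/ln(1+r)⌉ = 50 payments (last £7.52); total interest = total paid − £852.66 = £379.86.
At £65.00/mo: 15 payments (last £52.71); total interest £110.05.
Interest saved = £379.86 − £110.05 = £269.81.

£269.81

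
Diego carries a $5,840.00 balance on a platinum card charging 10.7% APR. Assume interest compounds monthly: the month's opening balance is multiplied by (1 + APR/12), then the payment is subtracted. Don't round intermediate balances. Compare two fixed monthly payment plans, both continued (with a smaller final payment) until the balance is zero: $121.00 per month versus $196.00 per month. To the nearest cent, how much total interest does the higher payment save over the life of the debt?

$852.23

Monthly rate r = 10.7%/12 = 0.891667% = 0.00891667.
At $121.00/mo: n = ⌈−ln(1 − rB₀/P)/ln(1+r)⌉ = 64 payments (last $47.66); total interest = total paid − $5,840.00 = $1,830.66.
At $196.00/mo: 35 payments (last $154.43); total interest $978.43.
Interest saved = $1,830.66 − $978.43 = $852.23.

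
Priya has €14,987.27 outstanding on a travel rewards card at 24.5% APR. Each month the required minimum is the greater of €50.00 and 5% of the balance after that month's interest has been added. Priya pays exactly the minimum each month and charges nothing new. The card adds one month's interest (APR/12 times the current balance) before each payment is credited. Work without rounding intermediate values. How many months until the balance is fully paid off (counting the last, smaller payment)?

114 months

Monthly rate r = 24.5%/12 = 2.04167% = 0.0204167.
While 5% of the post-interest balance exceeds €50.00, each month B ← (B·(1+r))·(1 − 0.05), i.e. B shrinks by the factor (1+r)·0.95 = 0.9694.
This holds for months 1–88. Entering month 89 the balance is €972.35; 5% of the post-interest balance is now below €50.00, so the flat €50.00 minimum applies from here.
From month 89 a fixed €50.00 at rate r clears €972.35 in 26 more payments. Total: 88 + 26 = 114 months.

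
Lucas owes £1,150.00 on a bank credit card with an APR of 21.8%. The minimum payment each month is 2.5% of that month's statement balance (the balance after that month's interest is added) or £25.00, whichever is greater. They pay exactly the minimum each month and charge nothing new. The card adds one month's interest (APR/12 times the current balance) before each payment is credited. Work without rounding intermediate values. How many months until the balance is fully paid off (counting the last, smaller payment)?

92 months

Monthly rate r = 21.8%/12 = 1.81667% = 0.0181667.
While 2.5% of the post-interest balance exceeds £25.00, each month B ← (B·(1+r))·(1 − 0.025), i.e. B shrinks by the factor (1+r)·0.975 = 0.99271.
This holds for months 1–22. Entering month 23 the balance is £979.07; 2.5% of the post-interest balance is now below £25.00, so the flat £25.00 minimum applies from here.
From month 23 a fixed £25.00 at rate r clears £979.07 in 70 more payments. Total: 22 + 70 = 92 months.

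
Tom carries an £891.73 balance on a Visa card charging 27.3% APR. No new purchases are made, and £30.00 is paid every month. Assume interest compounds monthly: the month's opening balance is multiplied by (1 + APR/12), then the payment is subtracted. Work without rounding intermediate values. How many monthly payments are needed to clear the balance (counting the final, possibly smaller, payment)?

51 payments

Monthly rate r = 27.3%/12 = 2.275% = 0.02275.
Recurrence: B ← B·(1+r) − £30.00.
Month 1: interest £20.29; balance after payment £882.02.
Month 2: interest £20.07; balance after payment £872.08.
Closed form: n = −ln(1 − rB₀/P)/ln(1+r) = −ln(0.32377)/ln(1.02275) ≈ 50.132, so the balance reaches zero during payment 51.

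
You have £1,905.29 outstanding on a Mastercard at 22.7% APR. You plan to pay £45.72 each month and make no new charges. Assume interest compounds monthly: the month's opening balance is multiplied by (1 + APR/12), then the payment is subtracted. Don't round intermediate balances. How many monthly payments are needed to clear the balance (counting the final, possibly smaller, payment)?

83 payments

Monthly rate r = 22.7%/12 = 1.89167% = 0.0189167.
Recurrence: B ← B·(1+r) − £45.72.
Month 1: interest £36.04; balance after payment £1,895.61.
Month 2: interest £35.86; balance after payment £1,885.75.
Closed form: n = −ln(1 − rB₀/P)/ln(1+r) = −ln(0.21169)/ln(1.01892) ≈ 82.852, so the balance reaches zero during payment 83.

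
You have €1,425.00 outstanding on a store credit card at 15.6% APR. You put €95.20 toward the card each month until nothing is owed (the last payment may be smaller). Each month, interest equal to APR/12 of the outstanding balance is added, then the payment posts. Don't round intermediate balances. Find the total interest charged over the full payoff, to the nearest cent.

Monthly rate r = 15.6%/12 = 1.3% = 0.013.
Payoff takes n = ⌈−ln(1 − rB₀/P)/ln(1+r)⌉ = ⌈16.754⌉ = 17 payments; the last is €71.94.
Total paid = 16·€95.20 + €71.94 = €1,595.14.
Total interest = total paid − principal = €1,595.14 − €1,425.00 = €170.14.

€170.14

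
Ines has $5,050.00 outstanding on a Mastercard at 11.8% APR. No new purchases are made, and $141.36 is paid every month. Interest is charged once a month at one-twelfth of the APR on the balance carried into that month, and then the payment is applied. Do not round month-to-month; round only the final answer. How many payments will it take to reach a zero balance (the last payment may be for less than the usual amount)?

Monthly rate r = 11.8%/12 = 0.983333% = 0.00983333.
Recurrence: B ← B·(1+r) − $141.36.
Month 1: interest $49.66; balance after payment $4,958.30.
Month 2: interest $48.76; balance after payment $4,865.69.
Closed form: n = −ln(1 − rB₀/P)/ln(1+r) = −ln(0.64871)/ln(1.00983) ≈ 44.226, so the balance reaches zero during payment 45.

45 months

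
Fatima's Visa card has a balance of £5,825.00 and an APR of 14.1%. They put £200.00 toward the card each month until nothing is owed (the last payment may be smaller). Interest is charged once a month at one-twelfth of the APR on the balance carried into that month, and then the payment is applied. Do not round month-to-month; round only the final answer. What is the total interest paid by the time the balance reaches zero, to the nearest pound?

Monthly rate r = 14.1%/12 = 1.175% = 0.01175.
Payoff takes n = ⌈−ln(1 − rB₀/P)/ln(1+r)⌉ = ⌈35.859⌉ = 36 payments; the last is £171.87.
Total paid = 35·£200.00 + £171.87 = £7,171.87.
Total interest = total paid − principal = £7,171.87 − £5,825.00 = £1,346.87.

£1,347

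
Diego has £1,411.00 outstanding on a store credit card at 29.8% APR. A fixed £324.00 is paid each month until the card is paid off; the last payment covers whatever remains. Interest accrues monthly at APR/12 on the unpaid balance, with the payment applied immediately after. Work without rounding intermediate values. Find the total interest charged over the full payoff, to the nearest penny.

£101.64

Monthly rate r = 29.8%/12 = 2.48333% = 0.0248333.
Payoff takes n = ⌈−ln(1 − rB₀/P)/ln(1+r)⌉ = ⌈4.666⌉ = 5 payments; the last is £216.64.
Total paid = 4·£324.00 + £216.64 = £1,512.64.
Total interest = total paid − principal = £1,512.64 − £1,411.00 = £101.64.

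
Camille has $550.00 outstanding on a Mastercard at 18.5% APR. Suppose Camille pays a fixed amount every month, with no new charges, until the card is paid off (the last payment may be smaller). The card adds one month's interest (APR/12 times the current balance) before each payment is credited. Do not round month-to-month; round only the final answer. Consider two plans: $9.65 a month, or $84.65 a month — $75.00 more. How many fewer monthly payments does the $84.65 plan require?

Monthly rate r = 18.5%/12 = 1.54167% = 0.0154167.
At $9.65/mo: n = ⌈−ln(1 − rB₀/P)/ln(1+r)⌉ = 138 payments (last $8.38); total interest = total paid − $550.00 = $780.43.
At $84.65/mo: 7 payments (last $76.15); total interest $34.05.
Payments saved = 138 − 7 = 131.

131 fewer payments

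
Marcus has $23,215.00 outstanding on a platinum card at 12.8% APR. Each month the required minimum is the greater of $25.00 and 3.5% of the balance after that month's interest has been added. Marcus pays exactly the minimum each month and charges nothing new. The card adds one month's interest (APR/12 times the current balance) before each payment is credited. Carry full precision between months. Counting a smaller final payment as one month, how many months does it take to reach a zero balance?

Monthly rate r = 12.8%/12 = 1.06667% = 0.0106667.
While 3.5% of the post-interest balance exceeds $25.00, each month B ← (B·(1+r))·(1 − 0.035), i.e. B shrinks by the factor (1+r)·0.965 = 0.97529.
This holds for months 1–140. Entering month 141 the balance is $699.37; 3.5% of the post-interest balance is now below $25.00, so the flat $25.00 minimum applies from here.
From month 141 a fixed $25.00 at rate r clears $699.37 in 34 more payments. Total: 140 + 34 = 174 months.

174 months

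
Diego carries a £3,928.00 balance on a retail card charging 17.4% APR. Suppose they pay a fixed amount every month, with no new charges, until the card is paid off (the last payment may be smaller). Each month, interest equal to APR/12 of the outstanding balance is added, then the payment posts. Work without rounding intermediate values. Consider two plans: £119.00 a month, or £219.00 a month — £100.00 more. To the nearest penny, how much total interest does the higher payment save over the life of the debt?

£801.57

Monthly rate r = 17.4%/12 = 1.45% = 0.0145.
At £119.00/mo: n = ⌈−ln(1 − rB₀/P)/ln(1+r)⌉ = 46 payments (last £28.80); total interest = total paid − £3,928.00 = £1,455.80.
At £219.00/mo: 21 payments (last £202.23); total interest £654.23.
Interest saved = £1,455.80 − £654.23 = £801.57.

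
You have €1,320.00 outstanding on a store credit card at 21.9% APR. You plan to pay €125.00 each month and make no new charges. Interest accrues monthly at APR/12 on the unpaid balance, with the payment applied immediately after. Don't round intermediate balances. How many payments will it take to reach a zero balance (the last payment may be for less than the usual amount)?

12 months

Monthly rate r = 21.9%/12 = 1.825% = 0.01825.
Recurrence: B ← B·(1+r) − €125.00.
Month 1: interest €24.09; balance after payment €1,219.09.
Month 2: interest €22.25; balance after payment €1,116.34.
Closed form: n = −ln(1 − rB₀/P)/ln(1+r) = −ln(0.80728)/ln(1.01825) ≈ 11.837, so the balance reaches zero during payment 12.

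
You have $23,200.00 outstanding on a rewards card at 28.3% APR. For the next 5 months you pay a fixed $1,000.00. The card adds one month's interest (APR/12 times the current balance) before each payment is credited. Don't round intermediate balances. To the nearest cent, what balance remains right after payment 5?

$20,826.32

Monthly rate r = 28.3%/12 = 2.35833% = 0.0235833.
Each month: B ← B·(1+r) − $1,000.00.
Month 1: interest $547.13; balance after payment $22,747.13.
Month 2: interest $536.45; balance after payment $22,283.59.
Month 3: interest $525.52; balance after payment $21,809.11.
Month 4: interest $514.33; balance after payment $21,323.44.
Month 5: interest $502.88; balance after payment $20,826.32.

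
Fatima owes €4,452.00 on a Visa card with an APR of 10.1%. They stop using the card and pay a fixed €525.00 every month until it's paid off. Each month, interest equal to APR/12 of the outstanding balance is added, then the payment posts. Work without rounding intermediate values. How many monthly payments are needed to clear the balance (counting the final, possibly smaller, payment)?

9 months

Monthly rate r = 10.1%/12 = 0.841667% = 0.00841667.
Recurrence: B ← B·(1+r) − €525.00.
Month 1: interest €37.47; balance after payment €3,964.47.
Month 2: interest €33.37; balance after payment €3,472.84.
Closed form: n = −ln(1 − rB₀/P)/ln(1+r) = −ln(0.92863)/ln(1.00842) ≈ 8.835, so the balance reaches zero during payment 9.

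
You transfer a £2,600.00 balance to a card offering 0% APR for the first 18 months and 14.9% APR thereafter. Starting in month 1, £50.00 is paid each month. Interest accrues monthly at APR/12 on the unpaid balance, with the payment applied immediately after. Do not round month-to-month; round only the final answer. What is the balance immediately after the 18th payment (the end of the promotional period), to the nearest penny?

£1,700.00

Promo months 1–18 at r₀ = 0%/12 = 0; months 19+ at r₁ = 14.9%/12 = 0.0124167.
After month 18 (no interest yet): B = £2,600.00 − 18·£50.00 = £1,700.00.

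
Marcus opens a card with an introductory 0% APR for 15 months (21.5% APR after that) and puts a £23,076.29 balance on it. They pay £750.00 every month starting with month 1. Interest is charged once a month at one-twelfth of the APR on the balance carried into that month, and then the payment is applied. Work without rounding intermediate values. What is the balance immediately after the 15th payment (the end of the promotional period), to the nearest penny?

£11,826.29

Promo months 1–15 at r₀ = 0%/12 = 0; months 16+ at r₁ = 21.5%/12 = 0.0179167.
After month 15 (no interest yet): B = £23,076.29 − 15·£750.00 = £11,826.29.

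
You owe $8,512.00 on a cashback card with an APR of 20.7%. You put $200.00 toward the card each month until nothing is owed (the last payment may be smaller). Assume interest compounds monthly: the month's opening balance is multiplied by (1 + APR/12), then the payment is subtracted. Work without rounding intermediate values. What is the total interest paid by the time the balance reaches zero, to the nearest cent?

$6,981.24

Monthly rate r = 20.7%/12 = 1.725% = 0.01725.
Payoff takes n = ⌈−ln(1 − rB₀/P)/ln(1+r)⌉ = ⌈77.464⌉ = 78 payments; the last is $93.24.
Total paid = 77·$200.00 + $93.24 = $15,493.24.
Total interest = total paid − principal = $15,493.24 − $8,512.00 = $6,981.24.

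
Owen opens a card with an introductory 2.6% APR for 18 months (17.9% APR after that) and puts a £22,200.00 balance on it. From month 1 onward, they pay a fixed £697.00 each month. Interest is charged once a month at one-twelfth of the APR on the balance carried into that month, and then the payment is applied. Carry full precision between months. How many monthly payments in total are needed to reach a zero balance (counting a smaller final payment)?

35 months

Promo months 1–18 at r₀ = 2.6%/12 = 0.00216667; months 19+ at r₁ = 17.9%/12 = 0.0149167.
After month 18: iterate B ← B·(1+r₀) − £697.00 for 18 months → £10,302.18.
Then at r₁ with £697.00/mo: n₂ = −ln(1 − r₁·B/P)/ln(1+r₁) ≈ 16.82 → 17 more payments.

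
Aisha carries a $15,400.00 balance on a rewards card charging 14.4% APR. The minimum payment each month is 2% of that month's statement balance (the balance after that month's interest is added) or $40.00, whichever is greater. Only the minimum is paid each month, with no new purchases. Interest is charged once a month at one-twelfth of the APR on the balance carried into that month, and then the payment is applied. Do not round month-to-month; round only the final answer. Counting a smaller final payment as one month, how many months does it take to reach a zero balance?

324 months

Monthly rate r = 14.4%/12 = 1.2% = 0.012.
While 2% of the post-interest balance exceeds $40.00, each month B ← (B·(1+r))·(1 − 0.02), i.e. B shrinks by the factor (1+r)·0.98 = 0.99176.
This holds for months 1–249. Entering month 250 the balance is $1,962.28; 2% of the post-interest balance is now below $40.00, so the flat $40.00 minimum applies from here.
From month 250 a fixed $40.00 at rate r clears $1,962.28 in 75 more payments. Total: 249 + 75 = 324 months.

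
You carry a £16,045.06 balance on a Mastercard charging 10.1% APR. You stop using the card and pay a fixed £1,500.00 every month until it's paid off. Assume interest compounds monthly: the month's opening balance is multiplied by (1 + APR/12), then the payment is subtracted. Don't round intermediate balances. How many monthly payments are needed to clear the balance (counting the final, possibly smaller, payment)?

12 months

Monthly rate r = 10.1%/12 = 0.841667% = 0.00841667.
Recurrence: B ← B·(1+r) − £1,500.00.
Month 1: interest £135.05; balance after payment £14,680.11.
Month 2: interest £123.56; balance after payment £13,303.66.
Closed form: n = −ln(1 − rB₀/P)/ln(1+r) = −ln(0.90997)/ln(1.00842) ≈ 11.256, so the balance reaches zero during payment 12.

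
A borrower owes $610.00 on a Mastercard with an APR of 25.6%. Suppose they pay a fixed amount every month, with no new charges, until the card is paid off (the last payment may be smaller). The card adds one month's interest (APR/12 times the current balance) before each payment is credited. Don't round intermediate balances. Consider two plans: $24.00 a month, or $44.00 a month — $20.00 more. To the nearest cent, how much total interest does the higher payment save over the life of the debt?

Monthly rate r = 25.6%/12 = 2.13333% = 0.0213333.
At $24.00/mo: n = ⌈−ln(1 − rB₀/P)/ln(1+r)⌉ = 38 payments (last $0.39); total interest = total paid − $610.00 = $278.39.
At $44.00/mo: 17 payments (last $26.98); total interest $120.98.
Interest saved = $278.39 − $120.98 = $157.41.

$157.41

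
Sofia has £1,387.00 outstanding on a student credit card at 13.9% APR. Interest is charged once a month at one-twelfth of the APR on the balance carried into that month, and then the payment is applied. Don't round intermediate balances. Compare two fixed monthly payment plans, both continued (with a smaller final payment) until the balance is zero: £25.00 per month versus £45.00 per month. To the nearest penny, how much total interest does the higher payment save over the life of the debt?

Monthly rate r = 13.9%/12 = 1.15833% = 0.0115833.
At £25.00/mo: n = ⌈−ln(1 − rB₀/P)/ln(1+r)⌉ = 90 payments (last £8.78); total interest = total paid − £1,387.00 = £846.78.
At £45.00/mo: 39 payments (last £15.73); total interest £338.73.
Interest saved = £846.78 − £338.73 = £508.05.

£508.05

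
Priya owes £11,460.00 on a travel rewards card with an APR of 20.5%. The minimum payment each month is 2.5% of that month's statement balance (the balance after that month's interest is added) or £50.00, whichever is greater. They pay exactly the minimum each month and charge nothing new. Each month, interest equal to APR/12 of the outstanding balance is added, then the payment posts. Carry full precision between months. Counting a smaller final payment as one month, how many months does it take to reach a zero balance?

277 months

Monthly rate r = 20.5%/12 = 1.70833% = 0.0170833.
While 2.5% of the post-interest balance exceeds £50.00, each month B ← (B·(1+r))·(1 − 0.025), i.e. B shrinks by the factor (1+r)·0.975 = 0.99166.
This holds for months 1–211. Entering month 212 the balance is £1,956.09; 2.5% of the post-interest balance is now below £50.00, so the flat £50.00 minimum applies from here.
From month 212 a fixed £50.00 at rate r clears £1,956.09 in 66 more payments. Total: 211 + 66 = 277 months.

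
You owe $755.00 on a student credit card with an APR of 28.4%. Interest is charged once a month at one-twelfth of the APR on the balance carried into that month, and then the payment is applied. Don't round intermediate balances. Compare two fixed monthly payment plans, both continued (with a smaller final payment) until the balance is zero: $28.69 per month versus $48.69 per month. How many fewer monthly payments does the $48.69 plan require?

22 fewer payments

Monthly rate r = 28.4%/12 = 2.36667% = 0.0236667.
At $28.69/mo: n = ⌈−ln(1 − rB₀/P)/ln(1+r)⌉ = 42 payments (last $19.66); total interest = total paid − $755.00 = $440.95.
At $48.69/mo: 20 payments (last $26.84); total interest $196.95.
Payments saved = 42 − 20 = 22.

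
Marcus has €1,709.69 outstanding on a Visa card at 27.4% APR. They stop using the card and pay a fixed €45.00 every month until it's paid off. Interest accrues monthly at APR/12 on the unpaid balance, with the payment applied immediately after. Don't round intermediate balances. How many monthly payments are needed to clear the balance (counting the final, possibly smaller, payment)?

90 months

Monthly rate r = 27.4%/12 = 2.28333% = 0.0228333.
Recurrence: B ← B·(1+r) − €45.00.
Month 1: interest €39.04; balance after payment €1,703.73.
Month 2: interest €38.90; balance after payment €1,697.63.
Closed form: n = −ln(1 − rB₀/P)/ln(1+r) = −ln(0.13249)/ln(1.02283) ≈ 89.528, so the balance reaches zero during payment 90.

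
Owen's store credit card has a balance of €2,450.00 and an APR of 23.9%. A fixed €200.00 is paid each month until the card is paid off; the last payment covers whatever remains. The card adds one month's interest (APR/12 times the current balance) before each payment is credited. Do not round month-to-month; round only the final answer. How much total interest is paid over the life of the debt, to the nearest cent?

€386.74

Monthly rate r = 23.9%/12 = 1.99167% = 0.0199167.
Payoff takes n = ⌈−ln(1 − rB₀/P)/ln(1+r)⌉ = ⌈14.182⌉ = 15 payments; the last is €36.74.
Total paid = 14·€200.00 + €36.74 = €2,836.74.
Total interest = total paid − principal = €2,836.74 − €2,450.00 = €386.74.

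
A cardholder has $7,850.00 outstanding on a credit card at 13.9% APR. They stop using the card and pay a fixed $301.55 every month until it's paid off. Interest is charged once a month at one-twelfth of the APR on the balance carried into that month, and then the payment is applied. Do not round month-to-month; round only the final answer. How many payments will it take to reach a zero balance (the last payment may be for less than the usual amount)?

Monthly rate r = 13.9%/12 = 1.15833% = 0.0115833.
Recurrence: B ← B·(1+r) − $301.55.
Month 1: interest $90.93; balance after payment $7,639.38.
Month 2: interest $88.49; balance after payment $7,426.32.
Closed form: n = −ln(1 − rB₀/P)/ln(1+r) = −ln(0.69846)/ln(1.01158) ≈ 31.161, so the balance reaches zero during payment 32.

32 payments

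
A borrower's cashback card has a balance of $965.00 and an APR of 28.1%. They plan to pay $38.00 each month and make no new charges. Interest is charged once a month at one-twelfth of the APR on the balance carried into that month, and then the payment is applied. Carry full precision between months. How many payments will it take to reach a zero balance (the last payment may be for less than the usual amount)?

40 payments

Monthly rate r = 28.1%/12 = 2.34167% = 0.0234167.
Recurrence: B ← B·(1+r) − $38.00.
Month 1: interest $22.60; balance after payment $949.60.
Month 2: interest $22.24; balance after payment $933.83.
Closed form: n = −ln(1 − rB₀/P)/ln(1+r) = −ln(0.40534)/ln(1.02342) ≈ 39.013, so the balance reaches zero during payment 40.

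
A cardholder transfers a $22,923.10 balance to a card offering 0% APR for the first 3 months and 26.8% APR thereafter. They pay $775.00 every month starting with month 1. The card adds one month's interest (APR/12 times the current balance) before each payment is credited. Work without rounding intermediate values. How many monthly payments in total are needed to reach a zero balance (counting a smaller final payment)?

44 payments

Promo months 1–3 at r₀ = 0%/12 = 0; months 4+ at r₁ = 26.8%/12 = 0.0223333.
After month 3 (no interest yet): B = $22,923.10 − 3·$775.00 = $20,598.10.
Then at r₁ with $775.00/mo: n₂ = −ln(1 − r₁·B/P)/ln(1+r₁) ≈ 40.76 → 41 more payments.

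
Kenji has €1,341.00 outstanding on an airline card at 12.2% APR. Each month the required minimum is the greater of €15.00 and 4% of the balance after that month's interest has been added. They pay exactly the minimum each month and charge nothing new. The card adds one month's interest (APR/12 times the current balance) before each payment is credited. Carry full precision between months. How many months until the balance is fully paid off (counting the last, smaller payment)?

71 months

Monthly rate r = 12.2%/12 = 1.01667% = 0.0101667.
While 4% of the post-interest balance exceeds €15.00, each month B ← (B·(1+r))·(1 − 0.04), i.e. B shrinks by the factor (1+r)·0.96 = 0.96976.
This holds for months 1–42. Entering month 43 the balance is €369.26; 4% of the post-interest balance is now below €15.00, so the flat €15.00 minimum applies from here.
From month 43 a fixed €15.00 at rate r clears €369.26 in 29 more payments. Total: 42 + 29 = 71 months.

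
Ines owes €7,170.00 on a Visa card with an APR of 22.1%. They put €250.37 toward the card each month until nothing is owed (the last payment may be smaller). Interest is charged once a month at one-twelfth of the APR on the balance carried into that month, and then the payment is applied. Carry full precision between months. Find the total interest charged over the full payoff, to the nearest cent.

€3,113.31

Monthly rate r = 22.1%/12 = 1.84167% = 0.0184167.
Payoff takes n = ⌈−ln(1 − rB₀/P)/ln(1+r)⌉ = ⌈41.072⌉ = 42 payments; the last is €18.14.
Total paid = 41·€250.37 + €18.14 = €10,283.31.
Total interest = total paid − principal = €10,283.31 − €7,170.00 = €3,113.31.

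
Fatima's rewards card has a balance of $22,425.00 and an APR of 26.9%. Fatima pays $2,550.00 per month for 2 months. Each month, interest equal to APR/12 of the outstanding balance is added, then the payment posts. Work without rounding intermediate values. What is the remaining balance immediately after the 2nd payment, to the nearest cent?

$18,284.49

Monthly rate r = 26.9%/12 = 2.24167% = 0.0224167.
Each month: B ← B·(1+r) − $2,550.00.
Month 1: interest $502.69; balance after payment $20,377.69.
Month 2: interest $456.80; balance after payment $18,284.49.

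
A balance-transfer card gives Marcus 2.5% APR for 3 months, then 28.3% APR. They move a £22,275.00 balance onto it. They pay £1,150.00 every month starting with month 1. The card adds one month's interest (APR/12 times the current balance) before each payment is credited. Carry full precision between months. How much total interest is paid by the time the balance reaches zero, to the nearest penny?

£5,463.02

Promo months 1–3 at r₀ = 2.5%/12 = 0.00208333; months 4+ at r₁ = 28.3%/12 = 0.0235833.
After month 3: iterate B ← B·(1+r₀) − £1,150.00 for 3 months → £18,957.32.
Then at r₁ with £1,150.00/mo: n₂ = −ln(1 − r₁·B/P)/ln(1+r₁) ≈ 21.12 → 22 more payments.
Total paid = 24·£1,150.00 + £138.02 = £27,738.02; interest = £27,738.02 − £22,275.00 = £5,463.02.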